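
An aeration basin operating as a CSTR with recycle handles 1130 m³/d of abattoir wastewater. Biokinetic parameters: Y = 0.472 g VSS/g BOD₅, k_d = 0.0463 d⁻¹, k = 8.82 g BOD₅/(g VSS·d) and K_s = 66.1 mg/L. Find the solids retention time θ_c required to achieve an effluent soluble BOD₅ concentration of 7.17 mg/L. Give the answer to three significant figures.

θ_c ≈ 2.77 d

Specific growth rate at S = 7.17 mg/L: μ = YkS/(K_s+S) = 0.472·8.82·7.17/(66.1+7.17) = 0.4074 d⁻¹.
θ_c = 1/(μ − k_d) = 1/(0.4074 − 0.0463) = 1/0.3611 = 2.769 d.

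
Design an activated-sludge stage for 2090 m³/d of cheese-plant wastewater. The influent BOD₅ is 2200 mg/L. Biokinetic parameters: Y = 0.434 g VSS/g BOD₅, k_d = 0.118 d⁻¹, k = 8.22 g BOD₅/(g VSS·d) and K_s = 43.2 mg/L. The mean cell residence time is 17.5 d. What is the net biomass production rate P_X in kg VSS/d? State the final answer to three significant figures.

P_X ≈ 650 kg VSS/d

Effluent substrate depends only on kinetics and SRT: S = K_s(1 + k_d θ_c) / [θ_c(Yk − k_d) − 1] = 43.2 × (1 + 0.118 × 17.5) / [17.5 × (0.434 × 8.22 − 0.118) − 1] = 132.4 / 59.37 = 2.230 mg/L.
Observed yield with endogenous decay: Y_obs = Y / (1 + k_d·θ_c) = 0.434 / (1 + 0.118 × 17.5) = 0.434 / 3.065 = 0.1416 g VSS/g BOD₅.
ΔS = 2200 − 2.23 = 2198 mg/L, so the substrate removal rate is 2090 × 2198/1000 = 4593 kg BOD₅/d.
So the net sludge growth is P_X = 0.1416 × 4593 = 650.4 kg VSS/d.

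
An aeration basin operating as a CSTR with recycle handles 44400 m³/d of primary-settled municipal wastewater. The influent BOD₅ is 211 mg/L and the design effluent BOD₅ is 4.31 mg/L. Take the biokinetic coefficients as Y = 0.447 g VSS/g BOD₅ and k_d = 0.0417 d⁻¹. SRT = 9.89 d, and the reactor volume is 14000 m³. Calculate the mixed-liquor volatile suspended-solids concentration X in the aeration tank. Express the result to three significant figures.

X ≈ 2050 mg/L

Solving the biomass balance for X: X = Y Q (S₀−S) θ_c / [V (1+k_d θ_c)] = 0.447 × 44400 × (211 − 4.31) × 9.89 / [14000 × (1 + 0.0417 × 9.89)] = 2052 mg/L.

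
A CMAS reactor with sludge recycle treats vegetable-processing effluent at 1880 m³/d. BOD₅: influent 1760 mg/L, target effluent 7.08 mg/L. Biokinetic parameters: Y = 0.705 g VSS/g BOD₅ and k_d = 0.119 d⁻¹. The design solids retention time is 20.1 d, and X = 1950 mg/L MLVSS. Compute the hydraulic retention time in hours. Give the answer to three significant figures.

τ ≈ 90.1 h

Steady-state biomass mass balance: V·X·(1 + k_d·θ_c) = Y·Q·(S₀ − S)·θ_c, so V = 0.705 × 1880 × (1760 − 7.08) × 20.1 / [1950 × (1 + 0.119 × 20.1)] = 4.67×10^7 / 6614 = 7060 m³.
HRT = V/Q = 7060 m³ / 1880 m³·d⁻¹ = 3.756 d × 24 = 90.13 h.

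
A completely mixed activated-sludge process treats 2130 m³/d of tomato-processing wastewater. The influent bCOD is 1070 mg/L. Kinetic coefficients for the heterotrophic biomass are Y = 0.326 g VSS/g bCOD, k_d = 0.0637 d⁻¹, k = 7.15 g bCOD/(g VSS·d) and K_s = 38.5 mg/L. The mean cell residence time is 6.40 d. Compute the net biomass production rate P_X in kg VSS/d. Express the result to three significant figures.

Effluent substrate depends only on kinetics and SRT: S = K_s(1 + k_d θ_c) / [θ_c(Yk − k_d) − 1] = 38.5 × (1 + 0.0637 × 6.40) / [6.40 × (0.326 × 7.15 − 0.0637) − 1] = 54.20 / 13.51 = 4.011 mg/L.
The observed yield is Y_obs = Y/(1 + k_d·θ_c) = 0.326 / (1 + 0.0637 × 6.40) = 0.326 / 1.408 = 0.2316 g VSS per g bCOD removed.
ΔS = 1070 − 4.01 = 1066 mg/L, so the substrate removal rate is 2130 × 1066/1000 = 2271 kg bCOD/d.
So the net sludge growth is P_X = 0.2316 × 2271 = 525.8 kg VSS/d.

P_X ≈ 526 kg VSS/d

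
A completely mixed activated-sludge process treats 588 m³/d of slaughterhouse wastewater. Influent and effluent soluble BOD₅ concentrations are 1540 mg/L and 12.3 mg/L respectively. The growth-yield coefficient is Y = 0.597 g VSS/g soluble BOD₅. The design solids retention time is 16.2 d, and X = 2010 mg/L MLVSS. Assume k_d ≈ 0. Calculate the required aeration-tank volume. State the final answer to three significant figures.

Biomass mass balance (decay neglected): V·X = Y·Q·(S₀ − S)·θ_c, so V = 0.597 × 588 × (1540 − 12.3) × 16.2 / 2010 = 4322 m³.

V ≈ 4320 m³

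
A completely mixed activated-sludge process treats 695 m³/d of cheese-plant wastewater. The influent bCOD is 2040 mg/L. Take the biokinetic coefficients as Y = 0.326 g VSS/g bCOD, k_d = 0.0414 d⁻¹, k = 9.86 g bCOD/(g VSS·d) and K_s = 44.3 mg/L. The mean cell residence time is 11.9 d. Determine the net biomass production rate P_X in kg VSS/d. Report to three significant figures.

For a completely mixed reactor with recycle the Lawrence–McCarty relation gives S = K_s·(1 + k_d·θ_c) / [θ_c·(Y·k − k_d) − 1] = 44.3 × (1 + 0.0414 × 11.9) / [11.9 × (0.326 × 9.86 − 0.0414) − 1] = 66.12 / 36.76 = 1.799 mg/L.
Correct the yield for decay: Y_obs = Y/(1 + k_d θ_c) = 0.326 / (1 + 0.0414 × 11.9) = 0.326 / 1.493 = 0.2184.
Q·(S₀ − S) = 695 × (2040 − 1.80) × 10⁻³ = 1417 kg/d removed.
So the net sludge growth is P_X = 0.2184 × 1417 = 309.4 kg VSS/d.

P_X ≈ 309 kg VSS/d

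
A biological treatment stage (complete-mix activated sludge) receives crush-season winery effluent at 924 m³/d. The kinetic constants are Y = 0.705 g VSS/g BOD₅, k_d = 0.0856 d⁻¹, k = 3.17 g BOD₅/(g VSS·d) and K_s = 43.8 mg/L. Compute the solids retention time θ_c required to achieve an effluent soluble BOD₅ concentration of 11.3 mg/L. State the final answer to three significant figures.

θ_c ≈ 2.68 d

From 1/θ_c = Y·k·S/(K_s + S) − k_d: Y·k·S/(K_s+S) = 0.705 × 3.17 × 11.3 / (43.8 + 11.3) = 0.4583 d⁻¹.
Then 1/θ_c = μ − k_d = 0.4583 − 0.0856 = 0.3727 d⁻¹, giving θ_c = 2.683 d.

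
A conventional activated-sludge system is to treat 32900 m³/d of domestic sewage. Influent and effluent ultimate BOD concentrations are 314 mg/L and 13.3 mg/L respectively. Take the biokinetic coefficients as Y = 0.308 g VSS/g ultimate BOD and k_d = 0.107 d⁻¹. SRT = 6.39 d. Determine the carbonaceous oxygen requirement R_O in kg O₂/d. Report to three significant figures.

Observed yield with endogenous decay: Y_obs = Y / (1 + k_d·θ_c) = 0.308 / (1 + 0.107 × 6.39) = 0.308 / 1.684 = 0.1829 g VSS/g ultimate BOD.
Mass of ultimate BOD removed per day: Q(S₀ − S) = 32900 × 300.7 g/m³ = 9893 kg/d.
Biomass synthesised: P_X = Y_obs × 9893 = 1810 kg VSS/d.
Carbonaceous O₂ demand = substrate oxidised − cell-mass equivalent = 9893 − 1.42 × 1810 = 7323 kg O₂/d.

R_O ≈ 7320 kg O₂/d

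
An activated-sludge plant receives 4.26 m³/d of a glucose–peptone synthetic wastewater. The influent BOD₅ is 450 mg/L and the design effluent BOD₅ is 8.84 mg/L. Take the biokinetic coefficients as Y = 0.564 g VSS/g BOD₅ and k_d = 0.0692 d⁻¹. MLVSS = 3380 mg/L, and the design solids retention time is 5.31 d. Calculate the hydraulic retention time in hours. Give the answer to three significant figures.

τ ≈ 6.86 h

Steady-state biomass mass balance: V·X·(1 + k_d·θ_c) = Y·Q·(S₀ − S)·θ_c, so V = 0.564 × 4.26 × (450 − 8.84) × 5.31 / [3380 × (1 + 0.0692 × 5.31)] = 5.63×10^3 / 4622 = 1.218 m³.
HRT = V/Q = 1.218 m³ / 4.26 m³·d⁻¹ = 0.2859 d × 24 = 6.860 h.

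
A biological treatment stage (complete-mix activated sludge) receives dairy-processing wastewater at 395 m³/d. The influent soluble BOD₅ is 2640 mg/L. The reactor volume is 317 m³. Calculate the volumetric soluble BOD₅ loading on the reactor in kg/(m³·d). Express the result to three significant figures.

Applied soluble BOD₅ load per unit volume = Q·S₀/V = (395 × 2640/1000)/317.0 = 3.290 kg soluble BOD₅·m⁻³·d⁻¹.

L_v ≈ 3.29 kg soluble BOD₅/(m³·d)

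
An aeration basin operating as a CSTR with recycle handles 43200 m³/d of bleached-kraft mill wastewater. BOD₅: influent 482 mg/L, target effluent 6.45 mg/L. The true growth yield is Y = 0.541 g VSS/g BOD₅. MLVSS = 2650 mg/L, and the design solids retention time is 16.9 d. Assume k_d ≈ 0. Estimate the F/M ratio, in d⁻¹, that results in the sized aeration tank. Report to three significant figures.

V·X = Y·Q·ΔS·θ_c gives V = 0.541 × 43200 × (482 − 6.45) × 16.9 / 2650 = 70879 m³.
F/M = applied load / biomass = Q·S₀/(V·X) = 43200 × 482 / (70879 × 2650) = 0.1109 d⁻¹.

F/M ≈ 0.111 d⁻¹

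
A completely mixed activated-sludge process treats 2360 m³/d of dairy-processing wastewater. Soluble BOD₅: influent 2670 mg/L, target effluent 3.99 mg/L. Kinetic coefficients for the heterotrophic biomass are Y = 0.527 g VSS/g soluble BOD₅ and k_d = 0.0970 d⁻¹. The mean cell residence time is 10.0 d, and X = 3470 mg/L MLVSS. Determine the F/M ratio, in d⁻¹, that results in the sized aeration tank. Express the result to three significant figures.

F/M ≈ 0.374 d⁻¹

Steady-state biomass mass balance: V·X·(1 + k_d·θ_c) = Y·Q·(S₀ − S)·θ_c, so V = 0.527 × 2360 × (2670 − 3.99) × 10.0 / [3470 × (1 + 0.0970 × 10.0)] = 3.32×10^7 / 6836 = 4851 m³.
F/M = Q·S₀ / (V·X) = 2360 × 2670 / (4851 × 3470) = 0.3744 g soluble BOD₅·(g VSS·d)⁻¹.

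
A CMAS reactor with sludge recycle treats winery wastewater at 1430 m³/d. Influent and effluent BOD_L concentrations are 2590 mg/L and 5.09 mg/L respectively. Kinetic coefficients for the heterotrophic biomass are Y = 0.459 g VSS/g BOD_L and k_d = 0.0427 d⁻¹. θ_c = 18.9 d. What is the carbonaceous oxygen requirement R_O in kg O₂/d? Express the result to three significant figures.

The observed yield is Y_obs = Y/(1 + k_d·θ_c) = 0.459 / (1 + 0.0427 × 18.9) = 0.459 / 1.807 = 0.2540 g VSS per g BOD_L removed.
Mass of BOD_L removed per day: Q(S₀ − S) = 1430 × 2585 g/m³ = 3696 kg/d.
Biomass synthesised: P_X = Y_obs × 3696 = 938.9 kg VSS/d.
Carbonaceous O₂ demand = substrate oxidised − cell-mass equivalent = 3696 − 1.42 × 938.9 = 2363 kg O₂/d.

R_O ≈ 2360 kg O₂/d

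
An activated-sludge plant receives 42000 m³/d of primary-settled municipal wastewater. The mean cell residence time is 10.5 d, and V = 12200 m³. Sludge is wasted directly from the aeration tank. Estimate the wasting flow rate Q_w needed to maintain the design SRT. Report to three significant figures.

For wasting at MLVSS concentration, Q_w = V/θ_c = 12200/10.5 = 1162 m³/d.

Q_w ≈ 1160 m³/d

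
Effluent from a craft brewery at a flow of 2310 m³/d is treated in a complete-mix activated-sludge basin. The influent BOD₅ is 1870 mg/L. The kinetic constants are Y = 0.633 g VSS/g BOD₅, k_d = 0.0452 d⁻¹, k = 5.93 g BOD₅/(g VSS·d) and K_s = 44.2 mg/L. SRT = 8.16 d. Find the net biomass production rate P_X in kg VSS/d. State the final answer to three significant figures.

For a completely mixed reactor with recycle the Lawrence–McCarty relation gives S = K_s·(1 + k_d·θ_c) / [θ_c·(Y·k − k_d) − 1] = 44.2 × (1 + 0.0452 × 8.16) / [8.16 × (0.633 × 5.93 − 0.0452) − 1] = 60.50 / 29.26 = 2.068 mg/L.
The observed yield is Y_obs = Y/(1 + k_d·θ_c) = 0.633 / (1 + 0.0452 × 8.16) = 0.633 / 1.369 = 0.4624 g VSS per g BOD₅ removed.
Substrate removed = Q·(S₀ − S) = 2310 m³/d × (1870 − 2.07) g/m³ = 4.31×10^6 g/d = 4315 kg/d.
P_X = Y_obs · Q(S₀ − S) = 0.4624 × 4315 = 1995 kg VSS/d.

P_X ≈ 2000 kg VSS/d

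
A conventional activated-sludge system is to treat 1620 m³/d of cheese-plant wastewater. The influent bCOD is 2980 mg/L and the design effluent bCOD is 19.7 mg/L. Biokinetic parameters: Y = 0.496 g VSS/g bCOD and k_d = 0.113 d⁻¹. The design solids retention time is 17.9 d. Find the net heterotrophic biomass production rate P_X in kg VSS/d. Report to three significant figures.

P_X ≈ 787 kg VSS/d

Observed yield with endogenous decay: Y_obs = Y / (1 + k_d·θ_c) = 0.496 / (1 + 0.113 × 17.9) = 0.496 / 3.023 = 0.1641 g VSS/g bCOD.
Substrate removed = Q·(S₀ − S) = 1620 m³/d × (2980 − 19.7) g/m³ = 4.8×10^6 g/d = 4796 kg/d.
Biomass produced: P_X = Y_obs·Q·ΔS = 0.1641 × 4796 ≈ 786.9 kg VSS/d.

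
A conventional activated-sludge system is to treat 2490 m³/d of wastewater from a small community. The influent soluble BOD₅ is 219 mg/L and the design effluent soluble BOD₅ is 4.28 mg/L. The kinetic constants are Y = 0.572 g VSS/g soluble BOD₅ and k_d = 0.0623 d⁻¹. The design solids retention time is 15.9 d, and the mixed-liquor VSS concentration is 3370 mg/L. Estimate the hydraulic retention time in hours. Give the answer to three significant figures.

Steady-state biomass mass balance: V·X·(1 + k_d·θ_c) = Y·Q·(S₀ − S)·θ_c, so V = 0.572 × 2490 × (219 − 4.28) × 15.9 / [3370 × (1 + 0.0623 × 15.9)] = 4.86×10^6 / 6708 = 724.9 m³.
HRT = V/Q = 724.9 m³ / 2490 m³·d⁻¹ = 0.2911 d × 24 = 6.987 h.

τ ≈ 6.99 h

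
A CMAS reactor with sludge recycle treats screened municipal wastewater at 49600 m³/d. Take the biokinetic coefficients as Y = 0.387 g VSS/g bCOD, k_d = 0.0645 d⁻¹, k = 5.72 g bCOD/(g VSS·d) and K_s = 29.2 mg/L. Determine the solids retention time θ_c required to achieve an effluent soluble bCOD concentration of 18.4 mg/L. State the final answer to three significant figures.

Specific growth rate at S = 18.4 mg/L: μ = YkS/(K_s+S) = 0.387·5.72·18.4/(29.2+18.4) = 0.8557 d⁻¹.
1/θ_c = 0.8557 − 0.0645 = 0.7912 d⁻¹, so θ_c = 1.264 d.

θ_c ≈ 1.26 d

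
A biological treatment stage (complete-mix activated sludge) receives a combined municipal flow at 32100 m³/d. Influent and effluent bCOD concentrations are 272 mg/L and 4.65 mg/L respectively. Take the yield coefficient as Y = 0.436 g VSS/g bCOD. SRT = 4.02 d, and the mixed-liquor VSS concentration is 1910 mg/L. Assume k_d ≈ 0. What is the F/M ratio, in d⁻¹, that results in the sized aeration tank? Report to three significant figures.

F/M ≈ 0.580 d⁻¹

With k_d = 0 the design equation reduces to V = Y Q (S₀−S) θ_c / X = 0.436 × 32100 × (272 − 4.65) × 4.02 / 1910 = 7875 m³.
Food-to-microorganism ratio F/M = Q S₀ / (V X) = 32100 × 272 / (7875 × 1910) = 0.5805 d⁻¹.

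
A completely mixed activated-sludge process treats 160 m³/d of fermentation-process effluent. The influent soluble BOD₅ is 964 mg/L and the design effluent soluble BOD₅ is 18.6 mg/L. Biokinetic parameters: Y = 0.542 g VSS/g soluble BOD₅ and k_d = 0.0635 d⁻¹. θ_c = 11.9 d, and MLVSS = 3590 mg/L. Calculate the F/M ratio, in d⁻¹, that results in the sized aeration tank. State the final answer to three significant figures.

Rearranging the biomass balance for a CMAS with decay, V = Y·Q·ΔS·θ_c / [X·(1+k_d θ_c)] = 0.542 × 160 × (964 − 18.6) × 11.9 / [3590 × (1 + 0.0635 × 11.9)] = 9.76×10^5 / 6303 = 154.8 m³.
F/M = applied load / biomass = Q·S₀/(V·X) = 160 × 964 / (154.8 × 3590) = 0.2776 d⁻¹.

F/M ≈ 0.278 d⁻¹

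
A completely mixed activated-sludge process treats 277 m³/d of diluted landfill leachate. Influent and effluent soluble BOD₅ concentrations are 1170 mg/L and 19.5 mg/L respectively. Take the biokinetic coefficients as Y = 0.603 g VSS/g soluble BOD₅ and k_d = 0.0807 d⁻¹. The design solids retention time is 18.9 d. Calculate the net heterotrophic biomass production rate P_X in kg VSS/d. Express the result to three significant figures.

P_X ≈ 76.1 kg VSS/d

The observed yield is Y_obs = Y/(1 + k_d·θ_c) = 0.603 / (1 + 0.0807 × 18.9) = 0.603 / 2.525 = 0.2388 g VSS per g soluble BOD₅ removed.
ΔS = 1170 − 19.5 = 1150 mg/L, so the substrate removal rate is 277 × 1150/1000 = 318.7 kg soluble BOD₅/d.
So the net sludge growth is P_X = 0.2388 × 318.7 = 76.10 kg VSS/d.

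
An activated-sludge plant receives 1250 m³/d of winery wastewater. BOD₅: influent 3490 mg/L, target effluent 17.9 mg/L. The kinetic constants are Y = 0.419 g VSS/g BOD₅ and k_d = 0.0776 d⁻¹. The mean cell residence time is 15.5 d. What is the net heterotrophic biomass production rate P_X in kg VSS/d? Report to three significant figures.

Correct the yield for decay: Y_obs = Y/(1 + k_d θ_c) = 0.419 / (1 + 0.0776 × 15.5) = 0.419 / 2.203 = 0.1902.
Substrate removed = Q·(S₀ − S) = 1250 m³/d × (3490 − 17.9) g/m³ = 4.34×10^6 g/d = 4340 kg/d.
So the net sludge growth is P_X = 0.1902 × 4340 = 825.5 kg VSS/d.

P_X ≈ 826 kg VSS/d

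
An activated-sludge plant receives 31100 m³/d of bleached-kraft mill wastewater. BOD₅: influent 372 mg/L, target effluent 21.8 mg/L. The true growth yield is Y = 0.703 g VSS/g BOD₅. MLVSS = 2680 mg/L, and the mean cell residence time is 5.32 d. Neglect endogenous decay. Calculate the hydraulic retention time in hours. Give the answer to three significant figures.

V·X = Y·Q·ΔS·θ_c gives V = 0.703 × 31100 × (372 − 21.8) × 5.32 / 2680 = 15199 m³.
Hydraulic retention time τ = V/Q = 15199 / 31100 = 0.4887 d = 11.73 h.

τ ≈ 11.7 h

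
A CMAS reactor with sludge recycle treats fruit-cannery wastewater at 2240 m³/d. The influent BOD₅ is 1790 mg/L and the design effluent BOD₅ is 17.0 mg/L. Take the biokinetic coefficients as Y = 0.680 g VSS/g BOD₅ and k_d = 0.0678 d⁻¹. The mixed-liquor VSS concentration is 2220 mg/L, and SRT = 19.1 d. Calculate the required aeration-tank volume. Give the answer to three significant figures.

V ≈ 10100 m³

Steady-state biomass mass balance: V·X·(1 + k_d·θ_c) = Y·Q·(S₀ − S)·θ_c, so V = 0.680 × 2240 × (1790 − 17.0) × 19.1 / [2220 × (1 + 0.0678 × 19.1)] = 5.16×10^7 / 5095 = 10124 m³.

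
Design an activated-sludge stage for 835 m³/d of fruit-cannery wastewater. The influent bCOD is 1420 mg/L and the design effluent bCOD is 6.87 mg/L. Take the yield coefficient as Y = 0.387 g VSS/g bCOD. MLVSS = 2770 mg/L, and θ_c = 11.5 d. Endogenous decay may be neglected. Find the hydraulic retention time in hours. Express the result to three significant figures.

τ ≈ 54.5 h

With k_d = 0 the design equation reduces to V = Y Q (S₀−S) θ_c / X = 0.387 × 835 × (1420 − 6.87) × 11.5 / 2770 = 1896 m³.
HRT = V/Q = 1896 m³ / 835 m³·d⁻¹ = 2.270 d × 24 = 54.49 h.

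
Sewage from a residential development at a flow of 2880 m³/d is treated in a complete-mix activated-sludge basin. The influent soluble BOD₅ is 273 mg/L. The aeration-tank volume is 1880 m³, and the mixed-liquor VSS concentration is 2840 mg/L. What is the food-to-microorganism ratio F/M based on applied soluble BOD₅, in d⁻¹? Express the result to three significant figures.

F/M = applied load / biomass = Q·S₀/(V·X) = 2880 × 273 / (1880 × 2840) = 0.1473 d⁻¹.

F/M ≈ 0.147 d⁻¹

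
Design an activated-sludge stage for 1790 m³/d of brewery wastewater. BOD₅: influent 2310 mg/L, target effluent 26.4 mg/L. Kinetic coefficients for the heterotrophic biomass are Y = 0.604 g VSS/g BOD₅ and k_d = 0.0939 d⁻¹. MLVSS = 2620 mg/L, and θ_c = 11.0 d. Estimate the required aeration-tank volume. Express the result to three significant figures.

Steady-state biomass mass balance: V·X·(1 + k_d·θ_c) = Y·Q·(S₀ − S)·θ_c, so V = 0.604 × 1790 × (2310 − 26.4) × 11.0 / [2620 × (1 + 0.0939 × 11.0)] = 2.72×10^7 / 5326 = 5099 m³.

V ≈ 5100 m³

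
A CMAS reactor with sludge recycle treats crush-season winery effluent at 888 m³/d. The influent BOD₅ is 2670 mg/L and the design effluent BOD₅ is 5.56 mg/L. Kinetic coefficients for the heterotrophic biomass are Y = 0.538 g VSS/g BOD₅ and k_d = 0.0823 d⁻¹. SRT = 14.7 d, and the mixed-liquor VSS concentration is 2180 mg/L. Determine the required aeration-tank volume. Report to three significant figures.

Rearranging the biomass balance for a CMAS with decay, V = Y·Q·ΔS·θ_c / [X·(1+k_d θ_c)] = 0.538 × 888 × (2670 − 5.56) × 14.7 / [2180 × (1 + 0.0823 × 14.7)] = 1.87×10^7 / 4817 = 3884 m³.

V ≈ 3880 m³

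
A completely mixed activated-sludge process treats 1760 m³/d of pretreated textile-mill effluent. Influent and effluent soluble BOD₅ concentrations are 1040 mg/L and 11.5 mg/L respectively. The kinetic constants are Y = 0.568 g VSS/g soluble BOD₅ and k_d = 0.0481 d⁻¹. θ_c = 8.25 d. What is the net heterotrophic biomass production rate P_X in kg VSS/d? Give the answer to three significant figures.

P_X ≈ 736 kg VSS/d

The observed yield is Y_obs = Y/(1 + k_d·θ_c) = 0.568 / (1 + 0.0481 × 8.25) = 0.568 / 1.397 = 0.4066 g VSS per g soluble BOD₅ removed.
Mass of soluble BOD₅ removed per day: Q(S₀ − S) = 1760 × 1028 g/m³ = 1810 kg/d.
Biomass produced: P_X = Y_obs·Q·ΔS = 0.4066 × 1810 ≈ 736.1 kg VSS/d.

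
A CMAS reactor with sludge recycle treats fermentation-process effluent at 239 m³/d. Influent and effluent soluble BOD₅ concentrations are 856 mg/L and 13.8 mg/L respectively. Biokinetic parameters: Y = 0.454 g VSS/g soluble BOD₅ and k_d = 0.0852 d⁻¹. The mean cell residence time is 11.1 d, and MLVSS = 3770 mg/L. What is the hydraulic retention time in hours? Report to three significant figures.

Steady-state biomass mass balance: V·X·(1 + k_d·θ_c) = Y·Q·(S₀ − S)·θ_c, so V = 0.454 × 239 × (856 − 13.8) × 11.1 / [3770 × (1 + 0.0852 × 11.1)] = 1.01×10^6 / 7335 = 138.3 m³.
τ = V/Q = 138.3/239 = 0.5786 d, or 13.89 h.

τ ≈ 13.9 h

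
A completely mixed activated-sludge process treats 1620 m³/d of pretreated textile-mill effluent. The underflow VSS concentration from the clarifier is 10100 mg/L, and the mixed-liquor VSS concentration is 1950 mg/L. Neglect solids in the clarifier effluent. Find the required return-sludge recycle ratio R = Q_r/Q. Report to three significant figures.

Solids balance on the clarifier gives (1+R)X = R·X_r, so R = X/(X_r − X) = 1950 / (10100 − 1950) = 0.2393.

R ≈ 0.239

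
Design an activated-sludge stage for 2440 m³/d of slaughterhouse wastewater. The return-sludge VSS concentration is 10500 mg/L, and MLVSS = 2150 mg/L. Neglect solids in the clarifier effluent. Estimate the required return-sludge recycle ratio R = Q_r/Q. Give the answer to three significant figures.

R = Q_r/Q = X/(X_r − X) = 2150 / (10500 − 2150) = 0.2575.

R ≈ 0.257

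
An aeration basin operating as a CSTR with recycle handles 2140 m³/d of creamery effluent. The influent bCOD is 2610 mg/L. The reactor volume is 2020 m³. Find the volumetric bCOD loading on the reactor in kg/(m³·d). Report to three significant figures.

L_v ≈ 2.77 kg bCOD/(m³·d)

L_v = Q S₀ / V = 2140 × 2610 × 10⁻³ / 2020 = 2.765 kg/(m³·d).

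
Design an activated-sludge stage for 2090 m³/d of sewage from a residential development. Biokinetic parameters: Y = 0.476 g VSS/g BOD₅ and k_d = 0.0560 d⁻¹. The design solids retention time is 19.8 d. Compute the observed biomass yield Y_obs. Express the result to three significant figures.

Y_obs ≈ 0.226 g VSS/g BOD₅

Correct the yield for decay: Y_obs = Y/(1 + k_d θ_c) = 0.476 / (1 + 0.0560 × 19.8) = 0.476 / 2.109 = 0.2257.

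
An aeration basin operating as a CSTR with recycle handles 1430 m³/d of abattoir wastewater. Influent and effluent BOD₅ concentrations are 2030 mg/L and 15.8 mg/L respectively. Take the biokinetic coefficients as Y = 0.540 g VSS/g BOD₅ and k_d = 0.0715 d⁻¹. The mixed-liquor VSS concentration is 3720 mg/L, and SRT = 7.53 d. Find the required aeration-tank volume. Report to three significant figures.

V ≈ 2050 m³

Rearranging the biomass balance for a CMAS with decay, V = Y·Q·ΔS·θ_c / [X·(1+k_d θ_c)] = 0.540 × 1430 × (2030 − 15.8) × 7.53 / [3720 × (1 + 0.0715 × 7.53)] = 1.17×10^7 / 5723 = 2047 m³.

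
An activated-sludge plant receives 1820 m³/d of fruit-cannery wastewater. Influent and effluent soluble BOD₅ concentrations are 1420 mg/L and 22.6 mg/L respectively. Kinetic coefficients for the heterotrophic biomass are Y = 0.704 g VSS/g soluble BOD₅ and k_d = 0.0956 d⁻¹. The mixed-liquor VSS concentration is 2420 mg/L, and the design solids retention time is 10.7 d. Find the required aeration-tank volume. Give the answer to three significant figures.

V ≈ 3910 m³

Rearranging the biomass balance for a CMAS with decay, V = Y·Q·ΔS·θ_c / [X·(1+k_d θ_c)] = 0.704 × 1820 × (1420 − 22.6) × 10.7 / [2420 × (1 + 0.0956 × 10.7)] = 1.92×10^7 / 4895 = 3913 m³.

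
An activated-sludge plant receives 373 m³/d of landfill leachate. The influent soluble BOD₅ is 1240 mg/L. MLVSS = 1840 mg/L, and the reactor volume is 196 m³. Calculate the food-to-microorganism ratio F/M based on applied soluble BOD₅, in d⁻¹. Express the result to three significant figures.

F/M ≈ 1.28 d⁻¹

F/M = applied load / biomass = Q·S₀/(V·X) = 373 × 1240 / (196.0 × 1840) = 1.282 d⁻¹.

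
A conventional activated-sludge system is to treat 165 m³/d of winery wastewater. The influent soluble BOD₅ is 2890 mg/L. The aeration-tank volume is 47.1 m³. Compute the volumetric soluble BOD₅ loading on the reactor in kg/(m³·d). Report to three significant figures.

L_v ≈ 10.1 kg soluble BOD₅/(m³·d)

L_v = Q S₀ / V = 165 × 2890 × 10⁻³ / 47.10 = 10.12 kg/(m³·d).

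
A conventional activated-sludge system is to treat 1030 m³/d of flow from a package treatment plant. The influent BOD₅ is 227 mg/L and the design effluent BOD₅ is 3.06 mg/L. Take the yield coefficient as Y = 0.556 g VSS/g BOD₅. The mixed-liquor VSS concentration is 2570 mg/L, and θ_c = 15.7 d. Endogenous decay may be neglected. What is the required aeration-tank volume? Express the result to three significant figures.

V ≈ 783 m³

Biomass mass balance (decay neglected): V·X = Y·Q·(S₀ − S)·θ_c, so V = 0.556 × 1030 × (227 − 3.06) × 15.7 / 2570 = 783.4 m³.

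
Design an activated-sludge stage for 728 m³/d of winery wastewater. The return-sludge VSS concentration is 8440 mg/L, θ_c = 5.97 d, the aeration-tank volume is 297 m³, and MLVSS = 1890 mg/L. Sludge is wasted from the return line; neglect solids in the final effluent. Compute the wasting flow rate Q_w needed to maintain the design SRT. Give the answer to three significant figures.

Q_w = (V·X)/(θ_c X_r) = 297.0 × 1890 / (5.97 × 8440) = 11.14 m³/d.

Q_w ≈ 11.1 m³/d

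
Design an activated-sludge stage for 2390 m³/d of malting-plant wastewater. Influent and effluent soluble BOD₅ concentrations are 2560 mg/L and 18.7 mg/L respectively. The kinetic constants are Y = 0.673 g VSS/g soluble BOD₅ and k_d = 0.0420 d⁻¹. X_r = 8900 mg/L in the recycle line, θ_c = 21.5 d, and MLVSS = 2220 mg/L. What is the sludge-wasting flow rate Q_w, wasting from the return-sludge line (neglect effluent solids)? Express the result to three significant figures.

Q_w ≈ 241 m³/d

From the SRT design equation V = Y Q (S₀−S) θ_c / [X (1 + k_d θ_c)] = 0.673 × 2390 × (2560 − 18.7) × 21.5 / [2220 × (1 + 0.0420 × 21.5)] = 8.79×10^7 / 4225 = 20803 m³.
Q_w = (V·X)/(θ_c X_r) = 20803 × 2220 / (21.5 × 8900) = 241.3 m³/d.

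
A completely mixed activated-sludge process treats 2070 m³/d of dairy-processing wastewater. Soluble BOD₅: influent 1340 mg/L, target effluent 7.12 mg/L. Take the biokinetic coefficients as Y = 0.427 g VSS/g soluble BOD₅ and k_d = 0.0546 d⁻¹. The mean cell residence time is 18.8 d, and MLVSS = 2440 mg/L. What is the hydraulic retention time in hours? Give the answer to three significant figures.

Steady-state biomass mass balance: V·X·(1 + k_d·θ_c) = Y·Q·(S₀ − S)·θ_c, so V = 0.427 × 2070 × (1340 − 7.12) × 18.8 / [2440 × (1 + 0.0546 × 18.8)] = 2.21×10^7 / 4945 = 4479 m³.
τ = V/Q = 4479/2070 = 2.164 d, or 51.93 h.

τ ≈ 51.9 h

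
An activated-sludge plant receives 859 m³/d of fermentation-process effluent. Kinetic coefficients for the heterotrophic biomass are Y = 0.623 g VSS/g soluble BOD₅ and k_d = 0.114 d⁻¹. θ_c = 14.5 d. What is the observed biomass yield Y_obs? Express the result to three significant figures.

Correct the yield for decay: Y_obs = Y/(1 + k_d θ_c) = 0.623 / (1 + 0.114 × 14.5) = 0.623 / 2.653 = 0.2348.

Y_obs ≈ 0.235 g VSS/g soluble BOD₅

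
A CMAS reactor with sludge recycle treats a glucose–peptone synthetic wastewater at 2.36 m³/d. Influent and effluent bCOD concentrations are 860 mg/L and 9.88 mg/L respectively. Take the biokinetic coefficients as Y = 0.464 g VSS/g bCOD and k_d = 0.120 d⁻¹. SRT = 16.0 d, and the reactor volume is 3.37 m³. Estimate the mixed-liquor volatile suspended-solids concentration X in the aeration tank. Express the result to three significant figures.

X = Y·Q·ΔS·θ_c / [V·(1 + k_d θ_c)] = 0.464 × 2.36 × (860 − 9.88) × 16.0 / [3.37 × (1 + 0.120 × 16.0)] = 1514 mg/L.

X ≈ 1510 mg/L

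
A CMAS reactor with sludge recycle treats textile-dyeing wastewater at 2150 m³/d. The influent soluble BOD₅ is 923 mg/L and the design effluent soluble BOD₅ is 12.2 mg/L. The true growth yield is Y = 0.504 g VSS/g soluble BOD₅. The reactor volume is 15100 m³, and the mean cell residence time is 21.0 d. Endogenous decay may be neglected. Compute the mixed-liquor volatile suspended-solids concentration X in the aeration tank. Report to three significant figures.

X = Y·Q·ΔS·θ_c / V = 0.504 × 2150 × (923 − 12.2) × 21.0 / 15100 = 1373 mg/L.

X ≈ 1370 mg/L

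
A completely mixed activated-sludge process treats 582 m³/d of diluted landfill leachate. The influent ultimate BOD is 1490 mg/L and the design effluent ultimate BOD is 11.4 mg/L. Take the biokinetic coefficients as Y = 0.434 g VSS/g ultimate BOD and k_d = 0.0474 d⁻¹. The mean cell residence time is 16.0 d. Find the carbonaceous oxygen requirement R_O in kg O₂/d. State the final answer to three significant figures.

R_O ≈ 559 kg O₂/d

Correct the yield for decay: Y_obs = Y/(1 + k_d θ_c) = 0.434 / (1 + 0.0474 × 16.0) = 0.434 / 1.758 = 0.2468.
ΔS = 1490 − 11.4 = 1479 mg/L, so the substrate removal rate is 582 × 1479/1000 = 860.5 kg ultimate BOD/d.
Net sludge production P_X = 0.2468 × 860.5 = 212.4 kg VSS/d.
R_O = Q·ΔS − 1.42 P_X = 860.5 − 301.6 = 558.9 kg O₂/d.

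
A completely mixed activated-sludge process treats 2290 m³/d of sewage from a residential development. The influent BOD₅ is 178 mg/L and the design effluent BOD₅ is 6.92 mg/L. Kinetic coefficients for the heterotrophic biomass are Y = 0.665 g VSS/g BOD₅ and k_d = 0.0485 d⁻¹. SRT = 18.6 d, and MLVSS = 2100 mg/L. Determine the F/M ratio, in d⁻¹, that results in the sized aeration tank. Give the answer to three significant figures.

From the SRT design equation V = Y Q (S₀−S) θ_c / [X (1 + k_d θ_c)] = 0.665 × 2290 × (178 − 6.92) × 18.6 / [2100 × (1 + 0.0485 × 18.6)] = 4.85×10^6 / 3994 = 1213 m³.
F/M = Q·S₀ / (V·X) = 2290 × 178 / (1213 × 2100) = 0.1600 g BOD₅·(g VSS·d)⁻¹.

F/M ≈ 0.160 d⁻¹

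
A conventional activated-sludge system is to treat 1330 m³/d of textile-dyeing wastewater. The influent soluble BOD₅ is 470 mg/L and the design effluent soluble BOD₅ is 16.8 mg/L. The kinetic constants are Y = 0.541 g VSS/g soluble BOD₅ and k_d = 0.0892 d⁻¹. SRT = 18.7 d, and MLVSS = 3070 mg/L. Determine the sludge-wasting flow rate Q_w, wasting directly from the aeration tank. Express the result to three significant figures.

From the SRT design equation V = Y Q (S₀−S) θ_c / [X (1 + k_d θ_c)] = 0.541 × 1330 × (470 − 16.8) × 18.7 / [3070 × (1 + 0.0892 × 18.7)] = 6.1×10^6 / 8191 = 744.5 m³.
Wasting from the aeration tank: Q_w = V / θ_c = 744.5 / 18.7 = 39.81 m³/d.

Q_w ≈ 39.8 m³/d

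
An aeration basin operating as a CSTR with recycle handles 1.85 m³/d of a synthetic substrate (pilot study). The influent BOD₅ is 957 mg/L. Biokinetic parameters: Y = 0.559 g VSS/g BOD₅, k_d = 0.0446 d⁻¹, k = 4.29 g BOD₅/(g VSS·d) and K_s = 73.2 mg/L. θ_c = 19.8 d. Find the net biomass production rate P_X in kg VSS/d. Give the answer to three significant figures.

Effluent substrate depends only on kinetics and SRT: S = K_s(1 + k_d θ_c) / [θ_c(Yk − k_d) − 1] = 73.2 × (1 + 0.0446 × 19.8) / [19.8 × (0.559 × 4.29 − 0.0446) − 1] = 137.8 / 45.60 = 3.023 mg/L.
Observed yield with endogenous decay: Y_obs = Y / (1 + k_d·θ_c) = 0.559 / (1 + 0.0446 × 19.8) = 0.559 / 1.883 = 0.2969 g VSS/g BOD₅.
Q·(S₀ − S) = 1.85 × (957 − 3.02) × 10⁻³ = 1.765 kg/d removed.
Net biomass production P_X = Y_obs × Q·(S₀ − S) = 0.2969 × 1.765 = 0.5239 kg VSS/d.

P_X ≈ 0.524 kg VSS/d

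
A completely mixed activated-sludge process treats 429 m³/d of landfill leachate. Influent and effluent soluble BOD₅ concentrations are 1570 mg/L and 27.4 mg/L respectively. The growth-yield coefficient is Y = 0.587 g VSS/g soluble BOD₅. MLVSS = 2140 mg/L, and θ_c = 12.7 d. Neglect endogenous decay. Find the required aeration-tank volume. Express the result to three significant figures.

V ≈ 2310 m³

Biomass mass balance (decay neglected): V·X = Y·Q·(S₀ − S)·θ_c, so V = 0.587 × 429 × (1570 − 27.4) × 12.7 / 2140 = 2305 m³.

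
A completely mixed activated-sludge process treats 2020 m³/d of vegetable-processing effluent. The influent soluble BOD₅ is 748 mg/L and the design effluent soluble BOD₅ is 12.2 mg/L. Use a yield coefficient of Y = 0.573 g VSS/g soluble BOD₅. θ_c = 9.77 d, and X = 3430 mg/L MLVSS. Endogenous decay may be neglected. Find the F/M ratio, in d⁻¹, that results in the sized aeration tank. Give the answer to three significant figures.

With k_d = 0 the design equation reduces to V = Y Q (S₀−S) θ_c / X = 0.573 × 2020 × (748 − 12.2) × 9.77 / 3430 = 2426 m³.
F/M = applied load / biomass = Q·S₀/(V·X) = 2020 × 748 / (2426 × 3430) = 0.1816 d⁻¹.

F/M ≈ 0.182 d⁻¹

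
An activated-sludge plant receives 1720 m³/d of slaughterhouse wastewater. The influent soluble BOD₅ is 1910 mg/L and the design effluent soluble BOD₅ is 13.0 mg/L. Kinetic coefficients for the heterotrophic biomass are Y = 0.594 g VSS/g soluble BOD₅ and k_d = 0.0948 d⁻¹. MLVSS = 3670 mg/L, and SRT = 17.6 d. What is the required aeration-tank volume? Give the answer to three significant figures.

From the SRT design equation V = Y Q (S₀−S) θ_c / [X (1 + k_d θ_c)] = 0.594 × 1720 × (1910 − 13.0) × 17.6 / [3670 × (1 + 0.0948 × 17.6)] = 3.41×10^7 / 9793 = 3483 m³.

V ≈ 3480 m³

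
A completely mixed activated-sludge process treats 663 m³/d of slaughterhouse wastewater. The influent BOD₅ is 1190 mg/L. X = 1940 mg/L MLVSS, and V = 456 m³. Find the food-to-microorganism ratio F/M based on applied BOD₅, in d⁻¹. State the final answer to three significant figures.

F/M ≈ 0.892 d⁻¹

Food-to-microorganism ratio F/M = Q S₀ / (V X) = 663 × 1190 / (456.0 × 1940) = 0.8919 d⁻¹.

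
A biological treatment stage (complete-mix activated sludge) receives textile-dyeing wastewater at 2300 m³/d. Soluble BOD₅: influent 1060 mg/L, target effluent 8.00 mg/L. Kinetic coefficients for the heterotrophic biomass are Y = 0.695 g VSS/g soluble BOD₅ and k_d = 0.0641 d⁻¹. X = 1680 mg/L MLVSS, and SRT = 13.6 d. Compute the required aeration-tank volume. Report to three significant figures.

V ≈ 7270 m³

From the SRT design equation V = Y Q (S₀−S) θ_c / [X (1 + k_d θ_c)] = 0.695 × 2300 × (1060 − 8.00) × 13.6 / [1680 × (1 + 0.0641 × 13.6)] = 2.29×10^7 / 3145 = 7273 m³.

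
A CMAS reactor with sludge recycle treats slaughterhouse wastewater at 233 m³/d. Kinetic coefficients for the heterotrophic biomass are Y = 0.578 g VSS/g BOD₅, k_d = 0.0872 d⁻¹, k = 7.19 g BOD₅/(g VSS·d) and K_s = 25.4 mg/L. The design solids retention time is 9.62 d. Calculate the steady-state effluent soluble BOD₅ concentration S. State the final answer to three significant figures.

For a completely mixed reactor with recycle the Lawrence–McCarty relation gives S = K_s·(1 + k_d·θ_c) / [θ_c·(Y·k − k_d) − 1] = 25.4 × (1 + 0.0872 × 9.62) / [9.62 × (0.578 × 7.19 − 0.0872) − 1] = 46.71 / 38.14 = 1.225 mg/L.

S ≈ 1.22 mg/L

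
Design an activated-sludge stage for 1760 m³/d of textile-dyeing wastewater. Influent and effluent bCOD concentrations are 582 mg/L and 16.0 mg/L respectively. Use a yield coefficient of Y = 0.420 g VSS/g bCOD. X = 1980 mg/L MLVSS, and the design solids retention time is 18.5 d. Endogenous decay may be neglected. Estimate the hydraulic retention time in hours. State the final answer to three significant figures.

With k_d = 0 the design equation reduces to V = Y Q (S₀−S) θ_c / X = 0.420 × 1760 × (582 − 16.0) × 18.5 / 1980 = 3909 m³.
HRT = V/Q = 3909 m³ / 1760 m³·d⁻¹ = 2.221 d × 24 = 53.31 h.

τ ≈ 53.3 h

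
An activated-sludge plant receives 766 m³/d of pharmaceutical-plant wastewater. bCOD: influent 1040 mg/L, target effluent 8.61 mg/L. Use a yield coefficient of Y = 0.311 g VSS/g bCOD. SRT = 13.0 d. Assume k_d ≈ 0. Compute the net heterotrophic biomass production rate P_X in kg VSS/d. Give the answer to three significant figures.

P_X ≈ 246 kg VSS/d

With endogenous decay neglected, the observed yield equals the true yield: Y_obs = Y = 0.311 g VSS/g bCOD.
ΔS = 1040 − 8.61 = 1031 mg/L, so the substrate removal rate is 766 × 1031/1000 = 790.0 kg bCOD/d.
So the net sludge growth is P_X = 0.3110 × 790.0 = 245.7 kg VSS/d.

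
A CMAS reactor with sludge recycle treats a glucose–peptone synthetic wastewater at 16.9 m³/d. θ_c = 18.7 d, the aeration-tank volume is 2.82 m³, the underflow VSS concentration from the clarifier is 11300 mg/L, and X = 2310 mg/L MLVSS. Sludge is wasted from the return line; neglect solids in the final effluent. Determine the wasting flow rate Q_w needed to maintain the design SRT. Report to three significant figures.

Wasting from the return line (neglecting effluent solids): Q_w = V·X / (θ_c·X_r) = 2.820 × 2310 / (18.7 × 11300) = 0.03083 m³/d.

Q_w ≈ 0.0308 m³/d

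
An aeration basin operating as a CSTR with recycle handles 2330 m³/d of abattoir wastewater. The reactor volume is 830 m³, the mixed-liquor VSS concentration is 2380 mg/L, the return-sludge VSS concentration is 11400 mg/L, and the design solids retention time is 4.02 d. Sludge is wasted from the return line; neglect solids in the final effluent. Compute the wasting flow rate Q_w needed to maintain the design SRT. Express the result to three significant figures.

Q_w = (V·X)/(θ_c X_r) = 830.0 × 2380 / (4.02 × 11400) = 43.10 m³/d.

Q_w ≈ 43.1 m³/d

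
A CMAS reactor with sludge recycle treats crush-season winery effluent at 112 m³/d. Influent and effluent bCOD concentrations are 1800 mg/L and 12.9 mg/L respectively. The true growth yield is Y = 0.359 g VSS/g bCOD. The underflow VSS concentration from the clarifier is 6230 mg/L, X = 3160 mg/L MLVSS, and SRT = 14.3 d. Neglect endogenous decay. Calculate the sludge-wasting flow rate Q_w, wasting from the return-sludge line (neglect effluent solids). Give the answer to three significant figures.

Q_w ≈ 11.5 m³/d

Biomass mass balance (decay neglected): V·X = Y·Q·(S₀ − S)·θ_c, so V = 0.359 × 112 × (1800 − 12.9) × 14.3 / 3160 = 325.2 m³.
θ_c = V·X/(Q_w·X_r) when wasting from the recycle, so Q_w = V·X/(θ_c·X_r) = 325.2 × 3160 / (14.3 × 6230) = 11.53 m³/d.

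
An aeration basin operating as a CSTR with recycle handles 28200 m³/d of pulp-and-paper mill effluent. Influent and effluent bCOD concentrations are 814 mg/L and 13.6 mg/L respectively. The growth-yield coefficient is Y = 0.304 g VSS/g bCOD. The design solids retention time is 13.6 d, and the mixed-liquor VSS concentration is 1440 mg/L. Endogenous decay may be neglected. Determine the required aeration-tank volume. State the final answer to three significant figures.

V ≈ 64800 m³

With k_d = 0 the design equation reduces to V = Y Q (S₀−S) θ_c / X = 0.304 × 28200 × (814 − 13.6) × 13.6 / 1440 = 64805 m³.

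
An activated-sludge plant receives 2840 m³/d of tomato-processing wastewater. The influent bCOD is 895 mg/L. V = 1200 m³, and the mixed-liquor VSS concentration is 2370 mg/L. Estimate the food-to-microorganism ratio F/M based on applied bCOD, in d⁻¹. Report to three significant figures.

F/M ≈ 0.894 d⁻¹

F/M = applied load / biomass = Q·S₀/(V·X) = 2840 × 895 / (1200 × 2370) = 0.8937 d⁻¹.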